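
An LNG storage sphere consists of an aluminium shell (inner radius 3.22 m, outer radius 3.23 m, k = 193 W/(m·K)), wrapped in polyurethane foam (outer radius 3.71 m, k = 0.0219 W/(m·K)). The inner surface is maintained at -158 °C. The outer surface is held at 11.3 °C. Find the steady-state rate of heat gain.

Q = 1160 W

Resistance network (inner→outer):
  R_aluminium = (1/3.22 − 1/3.23)/(4πk) = 9.615×10^-4/(4π·193) = 3.964×10^-7 K/W
  R_polyurethane foam = (1/3.23 − 1/3.71)/(4πk) = 0.04006/(4π·0.0219) = 0.1455 K/W
ΣR = 3.964×10^-7 + 0.1455 = 0.1455 K/W
Q = ΔT/ΣR = (-158 °C − 11.3 °C)/0.1455 = -1160 W
(Negative Q ⇒ heat flows inward; heat gain = 1160 W.)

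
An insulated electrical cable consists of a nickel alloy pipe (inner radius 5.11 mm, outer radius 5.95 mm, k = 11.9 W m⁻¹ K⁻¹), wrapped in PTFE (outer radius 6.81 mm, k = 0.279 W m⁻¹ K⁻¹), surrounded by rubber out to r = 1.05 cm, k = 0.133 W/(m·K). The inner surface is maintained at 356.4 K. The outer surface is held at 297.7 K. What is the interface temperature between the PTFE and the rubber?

T = 348.6 K

Series thermal resistances, inner to outer:
  R'_nickel alloy = ln(0.00595/0.00511)/(2πk) = 0.1522/(2π·11.9) = 0.002035 m·K/W
  R'_PTFE = ln(0.00681/0.00595)/(2πk) = 0.1350/(2π·0.279) = 0.07701 m·K/W
  R'_rubber = ln(0.0105/0.00681)/(2πk) = 0.4330/(2π·0.133) = 0.5181 m·K/W
ΣR = 0.002035 + 0.07701 + 0.5181 = 0.5971 m·K/W
Q' = ΔT/ΣR = (356.4 K − 297.7 K)/0.5971 = 98.31 W/m
From the inner boundary to the PTFE/rubber interface, ΣR_partial = 0.07904 m·K/W.
T_interface = T_in − Q'·ΣR_partial = 356.4 K − (98.31)(0.07904) = 348.6 K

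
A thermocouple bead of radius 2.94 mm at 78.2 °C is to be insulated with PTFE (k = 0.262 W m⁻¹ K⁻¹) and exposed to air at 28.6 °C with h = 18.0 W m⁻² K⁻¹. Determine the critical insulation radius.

r_cr = 2.91 cm

For a sphere, r_cr = 2k_ins/h = 2·0.262/18.0 = 0.0291 m = 2.91 cm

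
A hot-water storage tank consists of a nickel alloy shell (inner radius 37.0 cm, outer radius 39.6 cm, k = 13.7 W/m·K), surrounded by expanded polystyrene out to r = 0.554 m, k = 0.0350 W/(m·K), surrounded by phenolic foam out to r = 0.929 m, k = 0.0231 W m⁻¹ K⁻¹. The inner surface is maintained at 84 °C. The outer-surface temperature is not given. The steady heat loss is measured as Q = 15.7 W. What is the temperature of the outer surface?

T_out = 18.9 °C

Series resistances:
  R_nickel alloy = (1/0.370 − 1/0.396)/(4πk) = 0.1775/(4π·13.7) = 0.001031 K/W
  R_expanded polystyrene = (1/0.396 − 1/0.554)/(4πk) = 0.7202/(4π·0.0350) = 1.637 K/W
  R_phenolic foam = (1/0.554 − 1/0.929)/(4πk) = 0.7286/(4π·0.0231) = 2.510 K/W
ΣR = 4.149 K/W
ΔT = Q·ΣR = 15.7 × 4.149 = 65.14 K
Heat flows outward, so T_out = T_in − ΔT = 84 − 65.14 = 18.9 °C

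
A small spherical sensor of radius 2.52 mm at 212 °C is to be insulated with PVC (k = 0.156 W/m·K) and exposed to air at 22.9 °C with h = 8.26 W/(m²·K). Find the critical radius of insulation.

r_cr = 3.78 cm

For a sphere, r_cr = 2k_ins/h = 2·0.156/8.26 = 0.0378 m = 3.78 cm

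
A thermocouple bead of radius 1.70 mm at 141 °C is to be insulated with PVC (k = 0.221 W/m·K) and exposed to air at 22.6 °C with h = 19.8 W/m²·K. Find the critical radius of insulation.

r_cr = 2.23 cm

For a sphere, r_cr = 2k_ins/h = 2·0.221/19.8 = 0.0223 m = 2.23 cm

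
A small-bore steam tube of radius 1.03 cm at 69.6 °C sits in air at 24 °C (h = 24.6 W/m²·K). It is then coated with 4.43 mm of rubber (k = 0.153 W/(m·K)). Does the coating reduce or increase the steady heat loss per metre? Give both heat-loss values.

reduces: 72.6 → 56.2 W/m

Critical radius for a cylinder: r_cr = k/h = 0.00622 m = 0.622 cm.
Outer radius after coating: r₂ = 0.0103 + 0.00443 = 0.01473 m.
Since r₁ ≥ r_cr, any added insulation reduces the heat loss.
Bare: R = 1/(2πr₁h) = 0.6281 m·K/W; Q = 45.6/0.6281 = 72.6 W/m.
Coated: R = R_cond + R_conv = 0.8114 m·K/W; Q = 45.6/0.8114 = 56.2 W/m.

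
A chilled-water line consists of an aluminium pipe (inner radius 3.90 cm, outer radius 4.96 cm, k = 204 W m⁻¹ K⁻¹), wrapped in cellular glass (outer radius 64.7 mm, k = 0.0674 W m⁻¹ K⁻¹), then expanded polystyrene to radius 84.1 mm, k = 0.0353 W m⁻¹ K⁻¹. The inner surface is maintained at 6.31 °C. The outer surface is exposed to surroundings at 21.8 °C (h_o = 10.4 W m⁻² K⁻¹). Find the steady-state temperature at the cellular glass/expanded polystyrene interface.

T = 11.2 °C

Resistance network (inner→outer):
  R'_aluminium = ln(0.0496/0.0390)/(2πk) = 0.2404/(2π·204) = 1.876×10^-4 m·K/W
  R'_cellular glass = ln(0.0647/0.0496)/(2πk) = 0.2658/(2π·0.0674) = 0.6276 m·K/W
  R'_expanded polystyrene = ln(0.0841/0.0647)/(2πk) = 0.2622/(2π·0.0353) = 1.182 m·K/W
  R'_conv,out = 1/(2πr h) = 1/(2π·0.0841·10.4) = 0.1820 m·K/W
ΣR = 1.876×10^-4 + 0.6276 + 1.182 + 0.1820 = 1.992 m·K/W
Q' = ΔT/ΣR = (6.31 °C − 21.8 °C)/1.992 = -7.776 W/m
From the inner boundary to the cellular glass/expanded polystyrene interface, ΣR_partial = 0.6278 m·K/W.
T_interface = T_in − Q'·ΣR_partial = 6.31 °C − (-7.776)(0.6278) = 11.2 °C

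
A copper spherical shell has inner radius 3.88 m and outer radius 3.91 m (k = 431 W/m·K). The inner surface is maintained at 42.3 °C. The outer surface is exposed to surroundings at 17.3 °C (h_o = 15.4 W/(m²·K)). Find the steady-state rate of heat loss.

Q = 73.9 kW

Resistance network (inner→outer):
  R_copper = (1/3.88 − 1/3.91)/(4πk) = 0.001977/(4π·431) = 3.651×10^-7 K/W
  R_conv,out = 1/(4πr²h) = 1/(4π·3.91²·15.4) = 3.380×10^-4 K/W
ΣR = 3.651×10^-7 + 3.380×10^-4 = 3.384×10^-4 K/W
Q = ΔT/ΣR = (42.3 °C − 17.3 °C)/3.384×10^-4 = 73900 W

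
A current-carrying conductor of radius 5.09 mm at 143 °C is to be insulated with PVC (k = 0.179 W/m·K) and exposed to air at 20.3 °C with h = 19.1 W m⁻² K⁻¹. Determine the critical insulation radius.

For a cylinder, r_cr = k_ins/h = 0.179/19.1 = 0.00937 m = 0.937 cm

r_cr = 0.937 cm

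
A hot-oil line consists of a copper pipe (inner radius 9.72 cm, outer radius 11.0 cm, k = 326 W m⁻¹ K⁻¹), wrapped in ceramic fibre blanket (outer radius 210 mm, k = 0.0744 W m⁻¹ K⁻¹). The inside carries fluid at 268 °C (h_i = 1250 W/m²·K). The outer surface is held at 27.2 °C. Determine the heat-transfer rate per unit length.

Resistance network (inner→outer):
  R'_conv,in = 1/(2πr h) = 1/(2π·0.0972·1250) = 0.001310 m·K/W
  R'_copper = ln(0.110/0.0972)/(2πk) = 0.1237/(2π·326) = 6.040×10^-5 m·K/W
  R'_ceramic fibre blanket = ln(0.210/0.110)/(2πk) = 0.6466/(2π·0.0744) = 1.383 m·K/W
ΣR = 0.001310 + 6.040×10^-5 + 1.383 = 1.384 m·K/W
Q' = ΔT/ΣR = (268 °C − 27.2 °C)/1.384 = 174 W/m

Q' = 174 W/m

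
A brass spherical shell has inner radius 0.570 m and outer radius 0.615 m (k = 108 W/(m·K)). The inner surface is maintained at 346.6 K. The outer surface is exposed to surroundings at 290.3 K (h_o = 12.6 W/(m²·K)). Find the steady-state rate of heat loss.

Series thermal resistances, inner to outer:
  R_brass = (1/0.570 − 1/0.615)/(4πk) = 0.1284/(4π·108) = 9.459×10^-5 K/W
  R_conv,out = 1/(4πr²h) = 1/(4π·0.615²·12.6) = 0.01670 K/W
ΣR = 9.459×10^-5 + 0.01670 = 0.01679 K/W
Q = ΔT/ΣR = (346.6 K − 290.3 K)/0.01679 = 3350 W

Q = 3.35 kW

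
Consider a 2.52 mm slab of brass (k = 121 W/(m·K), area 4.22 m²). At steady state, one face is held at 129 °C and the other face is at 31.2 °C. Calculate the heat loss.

Q = 19800 kW

Q = kA·ΔT/L = 121 × 4.22 × |129 °C − 31.2 °C| / 0.00252 = 1.98×10^7 W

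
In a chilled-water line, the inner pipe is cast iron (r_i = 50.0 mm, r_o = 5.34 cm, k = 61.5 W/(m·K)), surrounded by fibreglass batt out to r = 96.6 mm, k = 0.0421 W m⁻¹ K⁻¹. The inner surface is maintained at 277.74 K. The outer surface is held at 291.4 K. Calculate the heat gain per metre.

Q' = 6.10 W/m

Series thermal resistances, inner to outer:
  R'_cast iron = ln(0.0534/0.0500)/(2πk) = 0.06579/(2π·61.5) = 1.703×10^-4 m·K/W
  R'_fibreglass batt = ln(0.0966/0.0534)/(2πk) = 0.5928/(2π·0.0421) = 2.241 m·K/W
ΣR = 1.703×10^-4 + 2.241 = 2.241 m·K/W
Q' = ΔT/ΣR = (277.74 K − 291.4 K)/2.241 = -6.10 W/m
(Negative Q' ⇒ heat flows inward; heat gain = 6.10 W/m.)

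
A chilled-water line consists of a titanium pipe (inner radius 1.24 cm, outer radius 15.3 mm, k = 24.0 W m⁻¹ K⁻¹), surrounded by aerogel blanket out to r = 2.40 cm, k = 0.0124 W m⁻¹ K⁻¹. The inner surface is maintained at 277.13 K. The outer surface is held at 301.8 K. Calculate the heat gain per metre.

Q' = 4.27 W/m

Resistance network (inner→outer):
  R'_titanium = ln(0.0153/0.0124)/(2πk) = 0.2102/(2π·24.0) = 0.001394 m·K/W
  R'_aerogel blanket = ln(0.0240/0.0153)/(2πk) = 0.4502/(2π·0.0124) = 5.778 m·K/W
ΣR = 0.001394 + 5.778 = 5.779 m·K/W
Q' = ΔT/ΣR = (277.13 K − 301.8 K)/5.779 = -4.27 W/m
(Negative Q' ⇒ heat flows inward; heat gain = 4.27 W/m.)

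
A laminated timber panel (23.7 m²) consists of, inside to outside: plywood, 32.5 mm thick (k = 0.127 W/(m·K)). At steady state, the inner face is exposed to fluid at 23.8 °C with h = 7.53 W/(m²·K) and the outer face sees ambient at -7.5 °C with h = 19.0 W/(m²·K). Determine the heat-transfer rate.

Series thermal resistances, inner to outer:
  R_conv,in = 1/(hA) = 1/(7.53·23.7) = 0.005603 K/W
  R_plywood = L/(kA) = 0.0325/(0.127·23.7) = 0.01080 K/W
  R_conv,out = 1/(hA) = 1/(19.0·23.7) = 0.002221 K/W
ΣR = 0.005603 + 0.01080 + 0.002221 = 0.01862 K/W
Q = ΔT/ΣR = (23.8 °C − -7.5 °C)/0.01862 = 1680 W

Q = 1680 W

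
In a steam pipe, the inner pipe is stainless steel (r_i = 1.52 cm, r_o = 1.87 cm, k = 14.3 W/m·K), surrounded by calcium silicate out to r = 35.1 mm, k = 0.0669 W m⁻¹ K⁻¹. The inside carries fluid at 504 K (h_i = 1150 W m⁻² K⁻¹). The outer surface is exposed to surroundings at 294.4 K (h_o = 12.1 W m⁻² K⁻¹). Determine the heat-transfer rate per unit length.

Q' = 111 W/m

Series thermal resistances, inner to outer:
  R'_conv,in = 1/(2πr h) = 1/(2π·0.0152·1150) = 0.009105 m·K/W
  R'_stainless steel = ln(0.0187/0.0152)/(2πk) = 0.2072/(2π·14.3) = 0.002306 m·K/W
  R'_calcium silicate = ln(0.0351/0.0187)/(2πk) = 0.6297/(2π·0.0669) = 1.498 m·K/W
  R'_conv,out = 1/(2πr h) = 1/(2π·0.0351·12.1) = 0.3747 m·K/W
ΣR = 0.009105 + 0.002306 + 1.498 + 0.3747 = 1.884 m·K/W
Q' = ΔT/ΣR = (504 K − 294.4 K)/1.884 = 111 W/m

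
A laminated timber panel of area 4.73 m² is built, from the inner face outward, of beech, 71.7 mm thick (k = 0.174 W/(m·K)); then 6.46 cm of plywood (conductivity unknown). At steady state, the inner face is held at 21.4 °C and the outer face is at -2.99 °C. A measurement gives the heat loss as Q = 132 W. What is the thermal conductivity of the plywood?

ΣR = ΔT/Q = |21.4 − -2.99|/132 = 0.1848 K/W
Known resistances:
  R_beech = L/(kA) = 0.0717/(0.174·4.73) = 0.08712 K/W
R_plywood = ΣR − ΣR_known = 0.1848 − 0.08712 = 0.09768 K/W
L/(kA) = 0.09768 ⇒ k = 0.0646/(0.09768·4.73) = 0.140 W/m·K

k = 0.140 W/m·K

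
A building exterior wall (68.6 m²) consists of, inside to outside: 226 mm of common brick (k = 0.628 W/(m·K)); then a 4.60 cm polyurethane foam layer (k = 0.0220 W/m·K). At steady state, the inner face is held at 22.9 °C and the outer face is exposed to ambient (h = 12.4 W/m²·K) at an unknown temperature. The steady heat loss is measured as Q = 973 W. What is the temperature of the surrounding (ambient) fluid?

Sum the resistances:
  R_common brick = L/(kA) = 0.226/(0.628·68.6) = 0.005246 K/W
  R_polyurethane foam = L/(kA) = 0.0460/(0.0220·68.6) = 0.03048 K/W
  R_conv,out = 1/(hA) = 1/(12.4·68.6) = 0.001176 K/W
ΣR = 0.03690 K/W
ΔT = Q·ΣR = 973 × 0.03690 = 35.90 K
Heat flows outward, so T_out = T_in − ΔT = 22.9 − 35.90 = -13.0 °C

T_out = -13.0 °C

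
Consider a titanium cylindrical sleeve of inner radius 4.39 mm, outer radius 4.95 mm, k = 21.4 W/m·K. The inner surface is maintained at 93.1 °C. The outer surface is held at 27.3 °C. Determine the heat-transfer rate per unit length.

Q' = 73.7 kW/m

Q' = 2πk·ΔT/ln(r₂/r₁) = 2π × 21.4 × 65.8 / ln(0.00495/0.00439) = 73700 W/m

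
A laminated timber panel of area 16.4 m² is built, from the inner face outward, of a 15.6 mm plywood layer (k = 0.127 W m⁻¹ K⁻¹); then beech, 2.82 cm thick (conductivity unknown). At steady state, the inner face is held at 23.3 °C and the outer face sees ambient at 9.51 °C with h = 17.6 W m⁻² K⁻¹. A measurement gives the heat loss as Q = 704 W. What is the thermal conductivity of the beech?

ΣR = ΔT/Q = |23.3 − 9.51|/704 = 0.01959 K/W
Known resistances:
  R_plywood = L/(kA) = 0.0156/(0.127·16.4) = 0.007490 K/W
  R_conv,out = 1/(hA) = 1/(17.6·16.4) = 0.003465 K/W
R_beech = ΣR − ΣR_known = 0.01959 − 0.01095 = 0.008640 K/W
L/(kA) = 0.008640 ⇒ k = 0.0282/(0.008640·16.4) = 0.199 W/m·K

k = 0.199 W/m·K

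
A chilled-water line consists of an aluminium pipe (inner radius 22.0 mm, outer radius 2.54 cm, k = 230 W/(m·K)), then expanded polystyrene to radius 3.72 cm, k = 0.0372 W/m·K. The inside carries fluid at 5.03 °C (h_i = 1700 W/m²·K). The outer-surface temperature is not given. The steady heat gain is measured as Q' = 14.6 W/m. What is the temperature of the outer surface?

Series resistances:
  R'_conv,in = 1/(2πr h) = 1/(2π·0.0220·1700) = 0.004255 m·K/W
  R'_aluminium = ln(0.0254/0.0220)/(2πk) = 0.1437/(2π·230) = 9.944×10^-5 m·K/W
  R'_expanded polystyrene = ln(0.0372/0.0254)/(2πk) = 0.3816/(2π·0.0372) = 1.632 m·K/W
ΣR = 1.637 m·K/W
ΔT = Q'·ΣR = 14.6 × 1.637 = 23.90 K
Heat flows inward, so T_out = T_in + ΔT = 5.03 + 23.90 = 28.9 °C

T_out = 28.9 °C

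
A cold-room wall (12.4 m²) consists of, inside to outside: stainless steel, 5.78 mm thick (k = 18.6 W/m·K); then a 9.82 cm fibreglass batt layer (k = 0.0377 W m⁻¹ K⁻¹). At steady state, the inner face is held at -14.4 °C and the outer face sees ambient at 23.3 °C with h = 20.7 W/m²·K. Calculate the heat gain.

Treat each layer as a resistance in series:
  R_stainless steel = L/(kA) = 0.00578/(18.6·12.4) = 2.506×10^-5 K/W
  R_fibreglass batt = L/(kA) = 0.0982/(0.0377·12.4) = 0.2101 K/W
  R_conv,out = 1/(hA) = 1/(20.7·12.4) = 0.003896 K/W
ΣR = 2.506×10^-5 + 0.2101 + 0.003896 = 0.2140 K/W
Q = ΔT/ΣR = (-14.4 °C − 23.3 °C)/0.2140 = -176 W
(Negative Q ⇒ heat flows inward; heat gain = 176 W.)

Q = 176 W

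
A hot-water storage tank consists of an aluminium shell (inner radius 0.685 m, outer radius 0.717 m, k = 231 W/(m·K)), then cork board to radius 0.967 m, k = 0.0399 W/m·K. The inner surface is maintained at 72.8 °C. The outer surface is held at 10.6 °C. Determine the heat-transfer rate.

Q = 86.5 W

Treat each layer as a resistance in series:
  R_aluminium = (1/0.685 − 1/0.717)/(4πk) = 0.06515/(4π·231) = 2.244×10^-5 K/W
  R_cork board = (1/0.717 − 1/0.967)/(4πk) = 0.3606/(4π·0.0399) = 0.7191 K/W
ΣR = 2.244×10^-5 + 0.7191 = 0.7191 K/W
Q = ΔT/ΣR = (72.8 °C − 10.6 °C)/0.7191 = 86.5 W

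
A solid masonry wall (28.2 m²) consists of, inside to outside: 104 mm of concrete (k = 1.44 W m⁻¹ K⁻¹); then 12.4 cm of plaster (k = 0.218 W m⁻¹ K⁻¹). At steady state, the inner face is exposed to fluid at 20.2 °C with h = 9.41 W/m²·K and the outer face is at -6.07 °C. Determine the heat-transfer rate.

Resistance network (inner→outer):
  R_conv,in = 1/(hA) = 1/(9.41·28.2) = 0.003768 K/W
  R_concrete = L/(kA) = 0.104/(1.44·28.2) = 0.002561 K/W
  R_plaster = L/(kA) = 0.124/(0.218·28.2) = 0.02017 K/W
ΣR = 0.003768 + 0.002561 + 0.02017 = 0.02650 K/W
Q = ΔT/ΣR = (20.2 °C − -6.07 °C)/0.02650 = 991 W

Q = 991 W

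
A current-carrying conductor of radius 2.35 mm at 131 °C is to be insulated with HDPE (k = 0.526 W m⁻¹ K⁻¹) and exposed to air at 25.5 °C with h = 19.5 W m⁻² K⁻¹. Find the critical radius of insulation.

For a cylinder, r_cr = k_ins/h = 0.526/19.5 = 0.0270 m = 2.70 cm

r_cr = 2.70 cm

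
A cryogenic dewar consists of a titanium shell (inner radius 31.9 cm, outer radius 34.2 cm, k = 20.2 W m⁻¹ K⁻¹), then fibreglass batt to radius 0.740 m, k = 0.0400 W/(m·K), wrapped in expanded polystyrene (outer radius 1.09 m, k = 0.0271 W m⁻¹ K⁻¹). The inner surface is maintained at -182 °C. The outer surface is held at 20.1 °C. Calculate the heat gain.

Q = 45.9 W

Resistance network (inner→outer):
  R_titanium = (1/0.319 − 1/0.342)/(4πk) = 0.2108/(4π·20.2) = 8.305×10^-4 K/W
  R_fibreglass batt = (1/0.342 − 1/0.740)/(4πk) = 1.573/(4π·0.0400) = 3.129 K/W
  R_expanded polystyrene = (1/0.740 − 1/1.09)/(4πk) = 0.4339/(4π·0.0271) = 1.274 K/W
ΣR = 8.305×10^-4 + 3.129 + 1.274 = 4.404 K/W
Q = ΔT/ΣR = (-182 °C − 20.1 °C)/4.404 = -45.9 W
(Negative Q ⇒ heat flows inward; heat gain = 45.9 W.)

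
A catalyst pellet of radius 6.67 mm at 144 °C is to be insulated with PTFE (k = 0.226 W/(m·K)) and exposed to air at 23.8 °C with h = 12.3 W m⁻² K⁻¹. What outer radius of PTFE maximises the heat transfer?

r_cr = 3.67 cm

For a sphere, r_cr = 2k_ins/h = 2·0.226/12.3 = 0.0367 m = 3.67 cm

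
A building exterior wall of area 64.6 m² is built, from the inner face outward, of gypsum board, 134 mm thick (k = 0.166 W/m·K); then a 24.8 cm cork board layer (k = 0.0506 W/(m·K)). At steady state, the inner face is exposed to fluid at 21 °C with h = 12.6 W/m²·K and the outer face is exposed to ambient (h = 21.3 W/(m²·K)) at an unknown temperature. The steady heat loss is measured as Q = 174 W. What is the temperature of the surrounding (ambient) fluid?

T_out = 5.28 °C

Series resistances:
  R_conv,in = 1/(hA) = 1/(12.6·64.6) = 0.001229 K/W
  R_gypsum board = L/(kA) = 0.134/(0.166·64.6) = 0.01250 K/W
  R_cork board = L/(kA) = 0.248/(0.0506·64.6) = 0.07587 K/W
  R_conv,out = 1/(hA) = 1/(21.3·64.6) = 7.268×10^-4 K/W
ΣR = 0.09032 K/W
ΔT = Q·ΣR = 174 × 0.09032 = 15.72 K
Heat flows outward, so T_out = T_in − ΔT = 21 − 15.72 = 5.28 °C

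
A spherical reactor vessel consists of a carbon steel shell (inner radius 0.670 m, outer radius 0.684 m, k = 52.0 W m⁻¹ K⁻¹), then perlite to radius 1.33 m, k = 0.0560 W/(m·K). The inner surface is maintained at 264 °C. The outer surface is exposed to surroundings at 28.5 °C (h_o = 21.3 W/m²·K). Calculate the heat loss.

Q = 233 W

Resistance network (inner→outer):
  R_carbon steel = (1/0.670 − 1/0.684)/(4πk) = 0.03055/(4π·52.0) = 4.675×10^-5 K/W
  R_perlite = (1/0.684 − 1/1.33)/(4πk) = 0.7101/(4π·0.0560) = 1.009 K/W
  R_conv,out = 1/(4πr²h) = 1/(4π·1.33²·21.3) = 0.002112 K/W
ΣR = 4.675×10^-5 + 1.009 + 0.002112 = 1.011 K/W
Q = ΔT/ΣR = (264 °C − 28.5 °C)/1.011 = 233 W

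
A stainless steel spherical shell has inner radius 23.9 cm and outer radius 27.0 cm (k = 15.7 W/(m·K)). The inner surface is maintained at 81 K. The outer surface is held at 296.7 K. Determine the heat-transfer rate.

Q = 4πk·ΔT/(1/r₁ − 1/r₂) = 4π × 15.7 × 215.7 / (1/0.239 − 1/0.270) = 88600 W

Q = 88.6 kW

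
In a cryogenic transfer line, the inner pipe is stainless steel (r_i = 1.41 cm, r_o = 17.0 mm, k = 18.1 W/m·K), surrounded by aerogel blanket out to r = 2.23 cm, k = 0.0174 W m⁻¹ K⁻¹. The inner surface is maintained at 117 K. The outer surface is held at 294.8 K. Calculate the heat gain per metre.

Q' = 71.6 W/m

Series thermal resistances, inner to outer:
  R'_stainless steel = ln(0.0170/0.0141)/(2πk) = 0.1870/(2π·18.1) = 0.001645 m·K/W
  R'_aerogel blanket = ln(0.0223/0.0170)/(2πk) = 0.2714/(2π·0.0174) = 2.482 m·K/W
ΣR = 0.001645 + 2.482 = 2.484 m·K/W
Q' = ΔT/ΣR = (117 K − 294.8 K)/2.484 = -71.6 W/m
(Negative Q' ⇒ heat flows inward; heat gain = 71.6 W/m.)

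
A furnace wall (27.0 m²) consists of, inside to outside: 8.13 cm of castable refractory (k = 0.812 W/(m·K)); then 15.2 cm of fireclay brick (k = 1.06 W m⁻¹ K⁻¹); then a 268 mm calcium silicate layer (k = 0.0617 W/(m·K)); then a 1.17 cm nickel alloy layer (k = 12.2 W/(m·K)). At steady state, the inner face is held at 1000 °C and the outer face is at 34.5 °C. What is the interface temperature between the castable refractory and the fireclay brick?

Treat each layer as a resistance in series:
  R_castable refractory = L/(kA) = 0.0813/(0.812·27.0) = 0.003708 K/W
  R_fireclay brick = L/(kA) = 0.152/(1.06·27.0) = 0.005311 K/W
  R_calcium silicate = L/(kA) = 0.268/(0.0617·27.0) = 0.1609 K/W
  R_nickel alloy = L/(kA) = 0.0117/(12.2·27.0) = 3.552×10^-5 K/W
ΣR = 0.003708 + 0.005311 + 0.1609 + 3.552×10^-5 = 0.1700 K/W
Q = ΔT/ΣR = (1000 °C − 34.5 °C)/0.1700 = 5679 W
From the inner boundary to the castable refractory/fireclay brick interface, ΣR_partial = 0.003708 K/W.
T_interface = T_in − Q·ΣR_partial = 1000 °C − (5679)(0.003708) = 979 °C

T = 979 °C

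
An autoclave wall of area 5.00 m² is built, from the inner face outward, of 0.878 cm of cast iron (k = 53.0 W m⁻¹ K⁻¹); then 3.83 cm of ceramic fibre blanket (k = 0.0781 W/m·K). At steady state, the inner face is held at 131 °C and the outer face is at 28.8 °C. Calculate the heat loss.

Treat each layer as a resistance in series:
  R_cast iron = L/(kA) = 0.00878/(53.0·5.00) = 3.313×10^-5 K/W
  R_ceramic fibre blanket = L/(kA) = 0.0383/(0.0781·5.00) = 0.09808 K/W
ΣR = 3.313×10^-5 + 0.09808 = 0.09811 K/W
Q = ΔT/ΣR = (131 °C − 28.8 °C)/0.09811 = 1040 W

Q = 1040 W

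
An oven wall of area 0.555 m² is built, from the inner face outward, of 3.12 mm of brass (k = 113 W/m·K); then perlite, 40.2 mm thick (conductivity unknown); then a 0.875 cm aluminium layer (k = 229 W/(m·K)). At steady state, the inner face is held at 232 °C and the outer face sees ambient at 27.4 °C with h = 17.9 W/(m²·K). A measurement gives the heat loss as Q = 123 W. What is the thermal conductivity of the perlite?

k = 0.0464 W/m·K

ΣR = ΔT/Q = |232 − 27.4|/123 = 1.663 K/W
Known resistances:
  R_brass = L/(kA) = 0.00312/(113·0.555) = 4.975×10^-5 K/W
  R_aluminium = L/(kA) = 0.00875/(229·0.555) = 6.885×10^-5 K/W
  R_conv,out = 1/(hA) = 1/(17.9·0.555) = 0.1007 K/W
R_perlite = ΣR − ΣR_known = 1.663 − 0.1008 = 1.562 K/W
L/(kA) = 1.562 ⇒ k = 0.0402/(1.562·0.555) = 0.0464 W/m·K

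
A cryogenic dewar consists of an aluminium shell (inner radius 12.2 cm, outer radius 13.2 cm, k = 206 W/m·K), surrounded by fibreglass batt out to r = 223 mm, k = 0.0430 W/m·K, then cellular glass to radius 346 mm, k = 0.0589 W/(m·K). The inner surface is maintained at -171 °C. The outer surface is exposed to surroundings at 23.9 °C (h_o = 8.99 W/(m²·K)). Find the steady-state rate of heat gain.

Q = 24.5 W

Resistance network (inner→outer):
  R_aluminium = (1/0.122 − 1/0.132)/(4πk) = 0.6210/(4π·206) = 2.399×10^-4 K/W
  R_fibreglass batt = (1/0.132 − 1/0.223)/(4πk) = 3.091/(4π·0.0430) = 5.721 K/W
  R_cellular glass = (1/0.223 − 1/0.346)/(4πk) = 1.594/(4π·0.0589) = 2.154 K/W
  R_conv,out = 1/(4πr²h) = 1/(4π·0.346²·8.99) = 0.07394 K/W
ΣR = 2.399×10^-4 + 5.721 + 2.154 + 0.07394 = 7.949 K/W
Q = ΔT/ΣR = (-171 °C − 23.9 °C)/7.949 = -24.5 W
(Negative Q ⇒ heat flows inward; heat gain = 24.5 W.)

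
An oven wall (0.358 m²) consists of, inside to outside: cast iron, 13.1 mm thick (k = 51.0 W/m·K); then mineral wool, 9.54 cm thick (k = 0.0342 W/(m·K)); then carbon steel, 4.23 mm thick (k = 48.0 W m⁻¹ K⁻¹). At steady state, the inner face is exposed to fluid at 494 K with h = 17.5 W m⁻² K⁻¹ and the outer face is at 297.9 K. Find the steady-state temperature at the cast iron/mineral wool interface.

T = 490 K

Treat each layer as a resistance in series:
  R_conv,in = 1/(hA) = 1/(17.5·0.358) = 0.1596 K/W
  R_cast iron = L/(kA) = 0.0131/(51.0·0.358) = 7.175×10^-4 K/W
  R_mineral wool = L/(kA) = 0.0954/(0.0342·0.358) = 7.792 K/W
  R_carbon steel = L/(kA) = 0.00423/(48.0·0.358) = 2.462×10^-4 K/W
ΣR = 0.1596 + 7.175×10^-4 + 7.792 + 2.462×10^-4 = 7.953 K/W
Q = ΔT/ΣR = (494 K − 297.9 K)/7.953 = 24.66 W
From the inner boundary to the cast iron/mineral wool interface, ΣR_partial = 0.1603 K/W.
T_interface = T_in − Q·ΣR_partial = 494 K − (24.66)(0.1603) = 490 K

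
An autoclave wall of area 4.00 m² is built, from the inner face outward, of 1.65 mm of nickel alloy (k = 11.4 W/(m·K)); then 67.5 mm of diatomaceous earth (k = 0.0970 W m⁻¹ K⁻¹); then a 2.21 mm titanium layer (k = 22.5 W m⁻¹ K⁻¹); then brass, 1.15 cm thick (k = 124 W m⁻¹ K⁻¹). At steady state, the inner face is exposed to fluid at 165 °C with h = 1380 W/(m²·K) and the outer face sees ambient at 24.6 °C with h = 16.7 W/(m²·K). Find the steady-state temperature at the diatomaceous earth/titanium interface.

Treat each layer as a resistance in series:
  R_conv,in = 1/(hA) = 1/(1380·4.00) = 1.812×10^-4 K/W
  R_nickel alloy = L/(kA) = 0.00165/(11.4·4.00) = 3.618×10^-5 K/W
  R_diatomaceous earth = L/(kA) = 0.0675/(0.0970·4.00) = 0.1740 K/W
  R_titanium = L/(kA) = 0.00221/(22.5·4.00) = 2.456×10^-5 K/W
  R_brass = L/(kA) = 0.0115/(124·4.00) = 2.319×10^-5 K/W
  R_conv,out = 1/(hA) = 1/(16.7·4.00) = 0.01497 K/W
ΣR = 1.812×10^-4 + 3.618×10^-5 + 0.1740 + 2.456×10^-5 + 2.319×10^-5 + 0.01497 = 0.1892 K/W
Q = ΔT/ΣR = (165 °C − 24.6 °C)/0.1892 = 742.1 W
From the inner boundary to the diatomaceous earth/titanium interface, ΣR_partial = 0.1742 K/W.
T_interface = T_in − Q·ΣR_partial = 165 °C − (742.1)(0.1742) = 35.7 °C

T = 35.7 °C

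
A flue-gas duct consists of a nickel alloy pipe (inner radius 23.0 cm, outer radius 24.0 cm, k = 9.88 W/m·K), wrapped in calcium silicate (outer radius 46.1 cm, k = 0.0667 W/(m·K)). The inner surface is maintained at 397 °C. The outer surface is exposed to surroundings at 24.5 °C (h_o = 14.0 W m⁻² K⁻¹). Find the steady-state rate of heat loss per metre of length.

Treat each layer as a resistance in series:
  R'_nickel alloy = ln(0.240/0.230)/(2πk) = 0.04256/(2π·9.88) = 6.856×10^-4 m·K/W
  R'_calcium silicate = ln(0.461/0.240)/(2πk) = 0.6528/(2π·0.0667) = 1.558 m·K/W
  R'_conv,out = 1/(2πr h) = 1/(2π·0.461·14.0) = 0.02466 m·K/W
ΣR = 6.856×10^-4 + 1.558 + 0.02466 = 1.583 m·K/W
Q' = ΔT/ΣR = (397 °C − 24.5 °C)/1.583 = 235 W/m

Q' = 235 W/m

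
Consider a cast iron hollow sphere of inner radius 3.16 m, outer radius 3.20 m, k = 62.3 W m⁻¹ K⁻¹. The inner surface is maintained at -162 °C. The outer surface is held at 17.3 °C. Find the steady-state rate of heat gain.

Q = 35500 kW

Q = 4πk·ΔT/(1/r₁ − 1/r₂) = 4π × 62.3 × 179.3 / (1/3.16 − 1/3.20) = 3.55×10^7 W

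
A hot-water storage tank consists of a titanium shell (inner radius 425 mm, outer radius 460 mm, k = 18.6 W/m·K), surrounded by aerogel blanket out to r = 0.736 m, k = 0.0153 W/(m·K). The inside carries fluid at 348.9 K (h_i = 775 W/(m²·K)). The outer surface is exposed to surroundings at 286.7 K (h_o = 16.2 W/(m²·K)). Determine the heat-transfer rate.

Q = 14.6 W

Resistance network (inner→outer):
  R_conv,in = 1/(4πr²h) = 1/(4π·0.425²·775) = 5.685×10^-4 K/W
  R_titanium = (1/0.425 − 1/0.460)/(4πk) = 0.1790/(4π·18.6) = 7.659×10^-4 K/W
  R_aerogel blanket = (1/0.460 − 1/0.736)/(4πk) = 0.8152/(4π·0.0153) = 4.240 K/W
  R_conv,out = 1/(4πr²h) = 1/(4π·0.736²·16.2) = 0.009068 K/W
ΣR = 5.685×10^-4 + 7.659×10^-4 + 4.240 + 0.009068 = 4.250 K/W
Q = ΔT/ΣR = (348.9 K − 286.7 K)/4.250 = 14.6 W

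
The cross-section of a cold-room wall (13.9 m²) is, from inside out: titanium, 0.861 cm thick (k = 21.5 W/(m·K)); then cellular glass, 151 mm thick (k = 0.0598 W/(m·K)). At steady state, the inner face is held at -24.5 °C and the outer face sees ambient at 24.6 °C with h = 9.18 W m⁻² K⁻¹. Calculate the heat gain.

Q = 259 W

Series thermal resistances, inner to outer:
  R_titanium = L/(kA) = 0.00861/(21.5·13.9) = 2.881×10^-5 K/W
  R_cellular glass = L/(kA) = 0.151/(0.0598·13.9) = 0.1817 K/W
  R_conv,out = 1/(hA) = 1/(9.18·13.9) = 0.007837 K/W
ΣR = 2.881×10^-5 + 0.1817 + 0.007837 = 0.1896 K/W
Q = ΔT/ΣR = (-24.5 °C − 24.6 °C)/0.1896 = -259 W
(Negative Q ⇒ heat flows inward; heat gain = 259 W.)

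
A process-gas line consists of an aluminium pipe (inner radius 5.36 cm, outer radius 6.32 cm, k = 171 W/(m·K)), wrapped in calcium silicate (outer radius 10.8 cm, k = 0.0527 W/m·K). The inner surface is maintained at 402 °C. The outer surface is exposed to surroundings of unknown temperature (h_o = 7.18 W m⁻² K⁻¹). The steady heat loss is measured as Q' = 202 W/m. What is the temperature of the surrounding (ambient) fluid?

T_out = 33.6 °C

Sum the resistances:
  R'_aluminium = ln(0.0632/0.0536)/(2πk) = 0.1648/(2π·171) = 1.533×10^-4 m·K/W
  R'_calcium silicate = ln(0.108/0.0632)/(2πk) = 0.5358/(2π·0.0527) = 1.618 m·K/W
  R'_conv,out = 1/(2πr h) = 1/(2π·0.108·7.18) = 0.2052 m·K/W
ΣR = 1.824 m·K/W
ΔT = Q'·ΣR = 202 × 1.824 = 368.4 K
Heat flows outward, so T_out = T_in − ΔT = 402 − 368.4 = 33.6 °C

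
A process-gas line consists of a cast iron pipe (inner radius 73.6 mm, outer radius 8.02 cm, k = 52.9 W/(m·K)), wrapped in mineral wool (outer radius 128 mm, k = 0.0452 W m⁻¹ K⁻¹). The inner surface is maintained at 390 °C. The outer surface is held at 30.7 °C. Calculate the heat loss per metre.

Q' = 218 W/m

Resistance network (inner→outer):
  R'_cast iron = ln(0.0802/0.0736)/(2πk) = 0.08588/(2π·52.9) = 2.584×10^-4 m·K/W
  R'_mineral wool = ln(0.128/0.0802)/(2πk) = 0.4675/(2π·0.0452) = 1.646 m·K/W
ΣR = 2.584×10^-4 + 1.646 = 1.646 m·K/W
Q' = ΔT/ΣR = (390 °C − 30.7 °C)/1.646 = 218 W/m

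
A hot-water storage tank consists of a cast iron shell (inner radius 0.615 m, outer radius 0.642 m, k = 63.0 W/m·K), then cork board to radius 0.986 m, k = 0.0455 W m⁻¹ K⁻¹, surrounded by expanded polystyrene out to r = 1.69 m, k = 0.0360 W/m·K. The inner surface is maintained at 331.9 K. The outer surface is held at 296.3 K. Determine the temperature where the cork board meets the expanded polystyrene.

Series thermal resistances, inner to outer:
  R_cast iron = (1/0.615 − 1/0.642)/(4πk) = 0.06838/(4π·63.0) = 8.638×10^-5 K/W
  R_cork board = (1/0.642 − 1/0.986)/(4πk) = 0.5434/(4π·0.0455) = 0.9504 K/W
  R_expanded polystyrene = (1/0.986 − 1/1.69)/(4πk) = 0.4225/(4π·0.0360) = 0.9339 K/W
ΣR = 8.638×10^-5 + 0.9504 + 0.9339 = 1.884 K/W
Q = ΔT/ΣR = (331.9 K − 296.3 K)/1.884 = 18.90 W
From the inner boundary to the cork board/expanded polystyrene interface, ΣR_partial = 0.9505 K/W.
T_interface = T_in − Q·ΣR_partial = 331.9 K − (18.90)(0.9505) = 313.9 K

T = 313.9 K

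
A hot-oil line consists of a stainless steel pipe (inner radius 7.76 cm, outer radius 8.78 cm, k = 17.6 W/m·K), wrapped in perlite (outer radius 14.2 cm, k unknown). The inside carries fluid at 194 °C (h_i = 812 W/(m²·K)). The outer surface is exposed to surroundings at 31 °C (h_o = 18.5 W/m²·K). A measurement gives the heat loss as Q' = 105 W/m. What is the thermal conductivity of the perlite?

k = 0.0514 W/m·K

ΣR = ΔT/Q' = |194 − 31|/105 = 1.552 m·K/W
Known resistances:
  R'_conv,in = 1/(2πr h) = 1/(2π·0.0776·812) = 0.002526 m·K/W
  R'_stainless steel = ln(0.0878/0.0776)/(2πk) = 0.1235/(2π·17.6) = 0.001117 m·K/W
  R'_conv,out = 1/(2πr h) = 1/(2π·0.142·18.5) = 0.06058 m·K/W
R_perlite = ΣR − ΣR_known = 1.552 − 0.06422 = 1.488 m·K/W
ln(r₂/r₁)/(2πk) = 1.488 ⇒ k = 0.4808/(2π·1.488) = 0.0514 W/m·K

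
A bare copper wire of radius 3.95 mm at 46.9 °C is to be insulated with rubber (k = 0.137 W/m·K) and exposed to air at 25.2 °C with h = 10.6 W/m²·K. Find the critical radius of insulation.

r_cr = 1.29 cm

For a cylinder, r_cr = k_ins/h = 0.137/10.6 = 0.0129 m = 1.29 cm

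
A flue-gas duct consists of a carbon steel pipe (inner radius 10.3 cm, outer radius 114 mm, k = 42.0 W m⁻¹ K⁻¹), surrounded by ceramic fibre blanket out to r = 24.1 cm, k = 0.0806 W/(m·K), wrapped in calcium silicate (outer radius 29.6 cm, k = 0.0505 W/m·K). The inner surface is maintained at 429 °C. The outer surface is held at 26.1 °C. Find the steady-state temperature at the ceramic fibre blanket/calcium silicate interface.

Resistance network (inner→outer):
  R'_carbon steel = ln(0.114/0.103)/(2πk) = 0.1015/(2π·42.0) = 3.845×10^-4 m·K/W
  R'_ceramic fibre blanket = ln(0.241/0.114)/(2πk) = 0.7486/(2π·0.0806) = 1.478 m·K/W
  R'_calcium silicate = ln(0.296/0.241)/(2πk) = 0.2056/(2π·0.0505) = 0.6478 m·K/W
ΣR = 3.845×10^-4 + 1.478 + 0.6478 = 2.126 m·K/W
Q' = ΔT/ΣR = (429 °C − 26.1 °C)/2.126 = 189.5 W/m
From the inner boundary to the ceramic fibre blanket/calcium silicate interface, ΣR_partial = 1.478 m·K/W.
T_interface = T_in − Q'·ΣR_partial = 429 °C − (189.5)(1.478) = 149 °C

T = 149 °C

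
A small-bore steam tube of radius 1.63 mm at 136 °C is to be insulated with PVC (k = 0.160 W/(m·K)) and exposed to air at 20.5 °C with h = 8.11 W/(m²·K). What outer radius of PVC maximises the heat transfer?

For a cylinder, r_cr = k_ins/h = 0.160/8.11 = 0.0197 m = 1.97 cm

r_cr = 1.97 cm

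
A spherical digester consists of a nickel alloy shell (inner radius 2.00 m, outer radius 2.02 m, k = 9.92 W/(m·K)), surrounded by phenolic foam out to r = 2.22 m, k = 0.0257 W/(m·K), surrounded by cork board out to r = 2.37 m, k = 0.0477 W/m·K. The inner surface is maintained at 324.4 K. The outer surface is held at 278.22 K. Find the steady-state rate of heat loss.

Q = 249 W

Resistance network (inner→outer):
  R_nickel alloy = (1/2.00 − 1/2.02)/(4πk) = 0.004950/(4π·9.92) = 3.971×10^-5 K/W
  R_phenolic foam = (1/2.02 − 1/2.22)/(4πk) = 0.04460/(4π·0.0257) = 0.1381 K/W
  R_cork board = (1/2.22 − 1/2.37)/(4πk) = 0.02851/(4π·0.0477) = 0.04756 K/W
ΣR = 3.971×10^-5 + 0.1381 + 0.04756 = 0.1857 K/W
Q = ΔT/ΣR = (324.4 K − 278.22 K)/0.1857 = 249 W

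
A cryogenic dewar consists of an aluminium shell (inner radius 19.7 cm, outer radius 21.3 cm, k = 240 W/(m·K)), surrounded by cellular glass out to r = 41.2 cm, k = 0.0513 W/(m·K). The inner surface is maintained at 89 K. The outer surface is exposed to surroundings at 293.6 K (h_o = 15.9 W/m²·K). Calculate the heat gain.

Q = 57.7 W

Resistance network (inner→outer):
  R_aluminium = (1/0.197 − 1/0.213)/(4πk) = 0.3813/(4π·240) = 1.264×10^-4 K/W
  R_cellular glass = (1/0.213 − 1/0.412)/(4πk) = 2.268/(4π·0.0513) = 3.518 K/W
  R_conv,out = 1/(4πr²h) = 1/(4π·0.412²·15.9) = 0.02948 K/W
ΣR = 1.264×10^-4 + 3.518 + 0.02948 = 3.548 K/W
Q = ΔT/ΣR = (89 K − 293.6 K)/3.548 = -57.7 W
(Negative Q ⇒ heat flows inward; heat gain = 57.7 W.)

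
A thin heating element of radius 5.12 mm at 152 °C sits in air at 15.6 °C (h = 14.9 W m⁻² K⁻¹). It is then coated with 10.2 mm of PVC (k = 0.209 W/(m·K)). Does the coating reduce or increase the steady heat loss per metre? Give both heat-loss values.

increases: 65.4 → 89.0 W/m

Critical radius for a cylinder: r_cr = k/h = 0.0140 m = 1.40 cm.
Outer radius after coating: r₂ = 0.00512 + 0.0102 = 0.01532 m.
r₁ < r_cr < r₂: heat loss rises to a maximum at r_cr then falls. Whether the coating helps depends on whether Q(r₂) has dropped back below Q(r₁).
Bare: R = 1/(2πr₁h) = 2.086 m·K/W; Q = 136.4/2.086 = 65.4 W/m.
Coated: R = R_cond + R_conv = 1.532 m·K/W; Q = 136.4/1.532 = 89.0 W/m.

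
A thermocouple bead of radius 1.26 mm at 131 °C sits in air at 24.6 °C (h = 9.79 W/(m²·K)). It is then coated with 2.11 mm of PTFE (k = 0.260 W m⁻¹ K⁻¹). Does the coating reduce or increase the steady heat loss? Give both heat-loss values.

increases: 0.0208 → 0.123 W

Critical radius for a sphere: r_cr = 2k/h = 0.0531 m = 5.31 cm.
Outer radius after coating: r₂ = 0.00126 + 0.00211 = 0.00337 m.
Since r₁ < r_cr and r₂ ≤ r_cr, the coating moves toward the maximum at r_cr — heat loss rises.
Bare: R = 1/(4πr₁²h) = 5120 K/W; Q = 106.4/5120 = 0.0208 W.
Coated: R = R_cond + R_conv = 867.8 K/W; Q = 106.4/867.8 = 0.123 W.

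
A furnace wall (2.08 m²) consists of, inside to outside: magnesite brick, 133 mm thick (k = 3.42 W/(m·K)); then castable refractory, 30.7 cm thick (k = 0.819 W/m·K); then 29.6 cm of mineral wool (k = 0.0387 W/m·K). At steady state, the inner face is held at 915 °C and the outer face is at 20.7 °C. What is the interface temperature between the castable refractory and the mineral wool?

Series thermal resistances, inner to outer:
  R_magnesite brick = L/(kA) = 0.133/(3.42·2.08) = 0.01870 K/W
  R_castable refractory = L/(kA) = 0.307/(0.819·2.08) = 0.1802 K/W
  R_mineral wool = L/(kA) = 0.296/(0.0387·2.08) = 3.677 K/W
ΣR = 0.01870 + 0.1802 + 3.677 = 3.876 K/W
Q = ΔT/ΣR = (915 °C − 20.7 °C)/3.876 = 230.7 W
From the inner boundary to the castable refractory/mineral wool interface, ΣR_partial = 0.1989 K/W.
T_interface = T_in − Q·ΣR_partial = 915 °C − (230.7)(0.1989) = 869 °C

T = 869 °C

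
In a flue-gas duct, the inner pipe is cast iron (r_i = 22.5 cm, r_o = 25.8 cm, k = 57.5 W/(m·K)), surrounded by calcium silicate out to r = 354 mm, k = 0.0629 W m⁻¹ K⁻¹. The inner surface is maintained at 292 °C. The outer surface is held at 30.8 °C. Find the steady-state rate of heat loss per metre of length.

Series thermal resistances, inner to outer:
  R'_cast iron = ln(0.258/0.225)/(2πk) = 0.1369/(2π·57.5) = 3.788×10^-4 m·K/W
  R'_calcium silicate = ln(0.354/0.258)/(2πk) = 0.3163/(2π·0.0629) = 0.8004 m·K/W
ΣR = 3.788×10^-4 + 0.8004 = 0.8008 m·K/W
Q' = ΔT/ΣR = (292 °C − 30.8 °C)/0.8008 = 326 W/m

Q' = 326 W/m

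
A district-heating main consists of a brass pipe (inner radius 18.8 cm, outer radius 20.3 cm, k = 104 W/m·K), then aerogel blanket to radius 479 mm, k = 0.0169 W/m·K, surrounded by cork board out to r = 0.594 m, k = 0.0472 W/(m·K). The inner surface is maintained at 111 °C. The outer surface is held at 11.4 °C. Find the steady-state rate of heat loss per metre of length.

Q' = 11.3 W/m

Series thermal resistances, inner to outer:
  R'_brass = ln(0.203/0.188)/(2πk) = 0.07676/(2π·104) = 1.175×10^-4 m·K/W
  R'_aerogel blanket = ln(0.479/0.203)/(2πk) = 0.8585/(2π·0.0169) = 8.085 m·K/W
  R'_cork board = ln(0.594/0.479)/(2πk) = 0.2152/(2π·0.0472) = 0.7256 m·K/W
ΣR = 1.175×10^-4 + 8.085 + 0.7256 = 8.811 m·K/W
Q' = ΔT/ΣR = (111 °C − 11.4 °C)/8.811 = 11.3 W/m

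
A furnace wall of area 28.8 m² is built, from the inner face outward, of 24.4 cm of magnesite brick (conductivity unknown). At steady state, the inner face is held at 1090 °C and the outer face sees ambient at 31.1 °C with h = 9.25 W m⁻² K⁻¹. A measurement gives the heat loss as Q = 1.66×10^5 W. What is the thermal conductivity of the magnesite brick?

k = 3.23 W/m·K

ΣR = ΔT/Q = |1090 − 31.1|/1.66×10^5 = 0.006379 K/W
Known resistances:
  R_conv,out = 1/(hA) = 1/(9.25·28.8) = 0.003754 K/W
R_magnesite brick = ΣR − ΣR_known = 0.006379 − 0.003754 = 0.002625 K/W
L/(kA) = 0.002625 ⇒ k = 0.244/(0.002625·28.8) = 3.23 W/m·K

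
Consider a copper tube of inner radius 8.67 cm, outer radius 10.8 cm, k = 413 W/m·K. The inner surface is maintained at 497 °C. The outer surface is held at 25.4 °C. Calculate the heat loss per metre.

Q' = 2πk·ΔT/ln(r₂/r₁) = 2π × 413 × 471.6 / ln(0.108/0.0867) = 5.57×10^6 W/m

Q' = 5570 kW/m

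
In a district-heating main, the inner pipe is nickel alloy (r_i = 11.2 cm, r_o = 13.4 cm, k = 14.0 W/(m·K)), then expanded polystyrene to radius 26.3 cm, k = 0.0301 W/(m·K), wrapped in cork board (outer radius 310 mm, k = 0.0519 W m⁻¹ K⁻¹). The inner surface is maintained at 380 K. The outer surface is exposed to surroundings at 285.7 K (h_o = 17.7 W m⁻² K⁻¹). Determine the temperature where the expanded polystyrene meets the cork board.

T = 298.0 K

Series thermal resistances, inner to outer:
  R'_nickel alloy = ln(0.134/0.112)/(2πk) = 0.1793/(2π·14.0) = 0.002039 m·K/W
  R'_expanded polystyrene = ln(0.263/0.134)/(2πk) = 0.6743/(2π·0.0301) = 3.565 m·K/W
  R'_cork board = ln(0.310/0.263)/(2πk) = 0.1644/(2π·0.0519) = 0.5042 m·K/W
  R'_conv,out = 1/(2πr h) = 1/(2π·0.310·17.7) = 0.02901 m·K/W
ΣR = 0.002039 + 3.565 + 0.5042 + 0.02901 = 4.100 m·K/W
Q' = ΔT/ΣR = (380 K − 285.7 K)/4.100 = 23.00 W/m
From the inner boundary to the expanded polystyrene/cork board interface, ΣR_partial = 3.567 m·K/W.
T_interface = T_in − Q'·ΣR_partial = 380 K − (23.00)(3.567) = 298.0 K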